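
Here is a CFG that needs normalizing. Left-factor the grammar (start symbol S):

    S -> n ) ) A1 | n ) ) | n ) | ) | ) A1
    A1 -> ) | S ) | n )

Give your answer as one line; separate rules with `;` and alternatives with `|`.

S -> n ) S' | ) S''; A1 -> ) | S ) | n ); S' -> ε | ) S'''; S'' -> ε | A1; S''' -> A1 | ε

S has alternatives sharing prefix 'n )': factor to S → n ) S' with S' → ) A1 | ) | ε.
S has alternatives sharing prefix ')': factor to S → ) S'' with S'' → ε | A1.
S' has alternatives sharing prefix ')': factor to S' → ) S''' with S''' → A1 | ε.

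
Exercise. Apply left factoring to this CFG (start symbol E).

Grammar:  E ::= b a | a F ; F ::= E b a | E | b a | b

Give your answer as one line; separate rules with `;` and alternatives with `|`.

F has alternatives sharing prefix 'E': factor to F → E F' with F' → b a | ε.
F has alternatives sharing prefix 'b': factor to F → b F'' with F'' → a | ε.

E ::= b a | a F; F ::= E F' | b F''; F' ::= b a | ε; F'' ::= a | ε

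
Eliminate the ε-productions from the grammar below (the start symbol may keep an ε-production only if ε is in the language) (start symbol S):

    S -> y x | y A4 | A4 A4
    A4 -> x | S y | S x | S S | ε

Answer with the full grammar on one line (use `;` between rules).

S -> y x | y A4 | y | A4 A4 | A4 | ε; A4 -> x | S y | y | S x | S S | S

Nullable nonterminals: {A4, S}.
ε ∈ L(G) since S is nullable, so keep S → ε.
Add the nullable-subset variants: S → y A4 gives y A4 | y. S → A4 A4 gives A4 A4 | A4. A4 → S y gives S y | y. A4 → S S gives S S | S.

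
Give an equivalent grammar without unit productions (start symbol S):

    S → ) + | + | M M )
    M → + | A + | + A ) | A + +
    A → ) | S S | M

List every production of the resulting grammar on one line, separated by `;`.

Unit pairs: A ⇒* {M}.
For every A with A ⇒* B via unit rules, add B's non-unit alternatives to A; then delete every rule of the form X → Y.

S → ) + | + | M M ); M → + | A + | + A ) | A + +; A → ) | S S | + | A + | + A ) | A + +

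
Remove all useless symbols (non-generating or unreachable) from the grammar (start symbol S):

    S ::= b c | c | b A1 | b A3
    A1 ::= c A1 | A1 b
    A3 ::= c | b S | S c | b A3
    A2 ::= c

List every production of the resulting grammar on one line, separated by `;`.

S ::= b c | c | b A3; A3 ::= c | b S | S c | b A3

Generating nonterminals: {A2, A3, S}.
Reachable from S after that: {A3, S}.
Removed useless symbols: {A1, A2} and every production mentioning them.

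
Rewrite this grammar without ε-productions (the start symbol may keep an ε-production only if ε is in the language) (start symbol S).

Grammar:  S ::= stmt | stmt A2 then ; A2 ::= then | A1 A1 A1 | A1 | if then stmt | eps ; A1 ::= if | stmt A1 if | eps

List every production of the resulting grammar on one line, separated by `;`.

The nullable symbols are {A1, A2}.
ε ∉ L(G), so no ε-production is kept.
Add the nullable-subset variants: S → stmt A2 then gives stmt A2 then | stmt then. A2 → A1 A1 A1 gives A1 A1 A1 | A1 A1 | A1. A1 → stmt A1 if gives stmt A1 if | stmt if.

S ::= stmt | stmt A2 then | stmt then; A2 ::= then | A1 A1 A1 | A1 A1 | A1 | if then stmt; A1 ::= if | stmt A1 if | stmt if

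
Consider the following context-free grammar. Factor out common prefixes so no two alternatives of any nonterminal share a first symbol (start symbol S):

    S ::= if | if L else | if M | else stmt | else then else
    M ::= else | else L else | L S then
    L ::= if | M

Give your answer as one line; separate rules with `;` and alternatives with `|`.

S ::= if S' | else S''; M ::= L S then | else M'; L ::= if | M; S' ::= ε | L else | M; S'' ::= stmt | then else; M' ::= ε | L else

S has alternatives sharing prefix 'if': factor to S → if S' with S' → ε | L else | M.
S has alternatives sharing prefix 'else': factor to S → else S'' with S'' → stmt | then else.
M has alternatives sharing prefix 'else': factor to M → else M' with M' → ε | L else.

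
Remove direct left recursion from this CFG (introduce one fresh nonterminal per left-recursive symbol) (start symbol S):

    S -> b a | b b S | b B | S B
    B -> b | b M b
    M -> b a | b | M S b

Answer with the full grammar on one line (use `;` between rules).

Directly left-recursive nonterminals: S, M.
For S: α = {B}, β = {b a, b b S, b B}. Rewrite as S → β S' and S' → α S' | ε.
For M: α = {S b}, β = {b a, b}. Rewrite as M → β M' and M' → α M' | ε.

S -> b a S' | b b S S' | b B S'; B -> b | b M b; M -> b a M' | b M'; S' -> B S' | ε; M' -> S b M' | ε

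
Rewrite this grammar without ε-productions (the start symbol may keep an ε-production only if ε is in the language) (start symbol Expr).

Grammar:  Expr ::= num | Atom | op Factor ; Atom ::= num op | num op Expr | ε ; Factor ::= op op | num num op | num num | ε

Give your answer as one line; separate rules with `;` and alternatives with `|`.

Nullable nonterminals: {Atom, Expr, Factor}.
ε ∈ L(G) since Expr is nullable, so keep Expr → ε.
Add the nullable-subset variants: Expr → op Factor gives op Factor | op.

Expr ::= num | Atom | op Factor | op | ε; Atom ::= num op | num op Expr; Factor ::= op op | num num op | num num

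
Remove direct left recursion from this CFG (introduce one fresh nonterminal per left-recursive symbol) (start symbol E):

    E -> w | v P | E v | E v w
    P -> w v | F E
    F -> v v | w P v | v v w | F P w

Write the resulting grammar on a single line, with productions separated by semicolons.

Left recursion appears on E, F.
For E: α = {v, v w}, β = {w, v P}. Rewrite as E → β E' and E' → α E' | ε.
For F: α = {P w}, β = {v v, w P v, v v w}. Rewrite as F → β F' and F' → α F' | ε.

E -> w E' | v P E'; P -> w v | F E; F -> v v F' | w P v F' | v v w F'; E' -> v E' | v w E' | ε; F' -> P w F' | ε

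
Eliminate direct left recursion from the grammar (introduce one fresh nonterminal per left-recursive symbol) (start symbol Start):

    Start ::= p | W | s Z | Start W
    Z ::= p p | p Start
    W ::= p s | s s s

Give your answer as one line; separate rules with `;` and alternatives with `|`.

Directly left-recursive nonterminal: Start.
For Start: α = {W}, β = {p, W, s Z}. Rewrite as Start → β Start1 and Start1 → α Start1 | ε.

Start ::= p Start1 | W Start1 | s Z Start1; Z ::= p p | p Start; W ::= p s | s s s; Start1 ::= W Start1 | ε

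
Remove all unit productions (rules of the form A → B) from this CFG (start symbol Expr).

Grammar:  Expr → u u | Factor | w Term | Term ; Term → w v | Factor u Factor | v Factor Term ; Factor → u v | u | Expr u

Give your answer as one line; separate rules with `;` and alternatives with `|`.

Expr → w v | Factor u Factor | v Factor Term | u v | u | Expr u | u u | w Term; Term → w v | Factor u Factor | v Factor Term; Factor → u v | u | Expr u

Unit pairs: Expr ⇒* {Factor, Term}.
For every A with A ⇒* B via unit rules, add B's non-unit alternatives to A; then delete every rule of the form X → Y.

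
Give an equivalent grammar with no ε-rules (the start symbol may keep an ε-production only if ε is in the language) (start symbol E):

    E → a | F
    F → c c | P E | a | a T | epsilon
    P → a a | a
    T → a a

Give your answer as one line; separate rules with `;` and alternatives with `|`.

Nullable nonterminals: {E, F}.
ε ∈ L(G) since E is nullable, so keep E → ε.
Expand every rule over subsets of its nullable positions: F → P E gives P E | P.

E → a | F | ε; F → c c | P E | P | a | a T; P → a a | a; T → a a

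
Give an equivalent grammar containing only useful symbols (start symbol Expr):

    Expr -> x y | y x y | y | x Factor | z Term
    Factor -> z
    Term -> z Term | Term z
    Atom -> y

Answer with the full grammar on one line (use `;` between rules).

Generating nonterminals: {Atom, Expr, Factor}.
Reachable from Expr after that: {Expr, Factor}.
Removed useless symbols: {Atom, Term} and every production mentioning them.

Expr -> x y | y x y | y | x Factor; Factor -> z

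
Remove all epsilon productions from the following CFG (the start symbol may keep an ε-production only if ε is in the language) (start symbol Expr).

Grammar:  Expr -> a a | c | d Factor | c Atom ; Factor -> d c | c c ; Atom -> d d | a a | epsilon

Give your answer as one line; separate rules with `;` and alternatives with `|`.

Expr -> a a | c | d Factor | c Atom; Factor -> d c | c c; Atom -> d d | a a

The nullable symbols are {Atom}.
ε ∉ L(G), so no ε-production is kept.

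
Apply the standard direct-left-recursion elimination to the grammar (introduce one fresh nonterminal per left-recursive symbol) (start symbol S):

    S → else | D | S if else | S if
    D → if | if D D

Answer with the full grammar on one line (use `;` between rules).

S → else S' | D S'; D → if | if D D; S' → if else S' | if S' | ε

Left recursion appears on S.
For S: α = {if else, if}, β = {else, D}. Rewrite as S → β S' and S' → α S' | ε.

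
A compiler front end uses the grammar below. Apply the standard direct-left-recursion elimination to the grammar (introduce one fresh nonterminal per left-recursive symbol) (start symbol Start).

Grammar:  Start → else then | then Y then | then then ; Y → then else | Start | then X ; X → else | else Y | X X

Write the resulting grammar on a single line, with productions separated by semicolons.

Start → else then | then Y then | then then; Y → then else | Start | then X; X → else X1 | else Y X1; X1 → X X1 | epsilon

Left recursion appears on X.
For X: α = {X}, β = {else, else Y}. Rewrite as X → β X1 and X1 → α X1 | ε.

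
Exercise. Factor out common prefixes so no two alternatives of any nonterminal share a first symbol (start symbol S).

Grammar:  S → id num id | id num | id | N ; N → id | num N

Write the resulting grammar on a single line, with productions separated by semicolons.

S → N | id S'; N → id | num N; S' → eps | num S''; S'' → id | eps

S has alternatives sharing prefix 'id': factor to S → id S' with S' → num id | num | ε.
S' has alternatives sharing prefix 'num': factor to S' → num S'' with S'' → id | ε.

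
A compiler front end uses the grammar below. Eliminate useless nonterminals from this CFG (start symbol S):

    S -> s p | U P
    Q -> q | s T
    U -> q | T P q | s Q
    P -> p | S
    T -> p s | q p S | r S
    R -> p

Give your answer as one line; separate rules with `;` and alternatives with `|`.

Generating nonterminals: {P, Q, R, S, T, U}.
Reachable from S after that: {P, Q, S, T, U}.
Removed useless symbols: {R} and every production mentioning them.

S -> s p | U P; Q -> q | s T; U -> q | T P q | s Q; P -> p | S; T -> p s | q p S | r S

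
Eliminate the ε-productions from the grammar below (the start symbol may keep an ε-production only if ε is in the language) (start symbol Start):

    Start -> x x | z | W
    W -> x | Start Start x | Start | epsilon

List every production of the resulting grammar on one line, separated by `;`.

Nullable set = {Start, W}.
ε ∈ L(G) since Start is nullable, so keep Start → ε.
For each production, add variants omitting each subset of nullable occurrences: W → Start Start x gives Start Start x | Start x.

Start -> x x | z | W | epsilon; W -> x | Start Start x | Start x | Start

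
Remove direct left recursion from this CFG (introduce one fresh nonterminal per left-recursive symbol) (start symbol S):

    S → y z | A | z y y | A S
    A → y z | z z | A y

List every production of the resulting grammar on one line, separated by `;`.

S → y z | A | z y y | A S; A → y z A' | z z A'; A' → y A' | ε

Directly left-recursive nonterminal: A.
For A: α = {y}, β = {y z, z z}. Rewrite as A → β A' and A' → α A' | ε.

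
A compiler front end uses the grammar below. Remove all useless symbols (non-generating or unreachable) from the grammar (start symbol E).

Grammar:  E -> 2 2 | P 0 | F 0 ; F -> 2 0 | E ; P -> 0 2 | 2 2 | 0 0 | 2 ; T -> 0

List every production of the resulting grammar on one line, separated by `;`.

Generating nonterminals: {E, F, P, T}.
Reachable from E after that: {E, F, P}.
Removed useless symbols: {T} and every production mentioning them.

E -> 2 2 | P 0 | F 0; F -> 2 0 | E; P -> 0 2 | 2 2 | 0 0 | 2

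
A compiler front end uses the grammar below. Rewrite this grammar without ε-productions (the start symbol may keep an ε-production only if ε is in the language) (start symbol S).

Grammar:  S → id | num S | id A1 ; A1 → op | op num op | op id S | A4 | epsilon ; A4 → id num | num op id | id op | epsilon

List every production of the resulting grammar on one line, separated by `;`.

S → id | num S | id A1; A1 → op | op num op | op id S | A4; A4 → id num | num op id | id op

The nullable symbols are {A1, A4}.
ε ∉ L(G), so no ε-production is kept.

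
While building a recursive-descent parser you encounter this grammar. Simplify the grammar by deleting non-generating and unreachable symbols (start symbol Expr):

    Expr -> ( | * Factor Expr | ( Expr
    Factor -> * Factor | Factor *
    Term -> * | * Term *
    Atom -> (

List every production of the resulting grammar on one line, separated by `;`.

Generating nonterminals: {Atom, Expr, Term}.
Reachable from Expr after that: {Expr}.
Removed useless symbols: {Atom, Factor, Term} and every production mentioning them.

Expr -> ( | ( Expr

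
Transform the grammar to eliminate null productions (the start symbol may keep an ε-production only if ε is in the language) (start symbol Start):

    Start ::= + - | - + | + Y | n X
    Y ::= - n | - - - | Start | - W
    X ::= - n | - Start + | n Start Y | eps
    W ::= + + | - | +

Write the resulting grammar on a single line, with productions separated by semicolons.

Nullable set = {X}.
ε ∉ L(G), so no ε-production is kept.
Expand every rule over subsets of its nullable positions: Start → n X gives n X | n.

Start ::= + - | - + | + Y | n X | n; Y ::= - n | - - - | Start | - W; X ::= - n | - Start + | n Start Y; W ::= + + | - | +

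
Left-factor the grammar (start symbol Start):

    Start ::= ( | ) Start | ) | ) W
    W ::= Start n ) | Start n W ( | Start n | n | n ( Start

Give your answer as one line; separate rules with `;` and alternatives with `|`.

Start has alternatives sharing prefix ')': factor to Start → ) Start1 with Start1 → Start | ε | W.
W has alternatives sharing prefix 'Start n': factor to W → Start n W1 with W1 → ) | W ( | ε.
W has alternatives sharing prefix 'n': factor to W → n W2 with W2 → ε | ( Start.

Start ::= ( | ) Start1; W ::= Start n W1 | n W2; Start1 ::= Start | eps | W; W1 ::= ) | W ( | eps; W2 ::= eps | ( Start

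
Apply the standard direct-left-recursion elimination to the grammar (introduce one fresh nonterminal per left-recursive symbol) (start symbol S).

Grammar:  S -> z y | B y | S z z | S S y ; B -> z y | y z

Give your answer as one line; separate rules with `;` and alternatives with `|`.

Directly left-recursive nonterminal: S.
For S: α = {z z, S y}, β = {z y, B y}. Rewrite as S → β S' and S' → α S' | ε.

S -> z y S' | B y S'; B -> z y | y z; S' -> z z S' | S y S' | ε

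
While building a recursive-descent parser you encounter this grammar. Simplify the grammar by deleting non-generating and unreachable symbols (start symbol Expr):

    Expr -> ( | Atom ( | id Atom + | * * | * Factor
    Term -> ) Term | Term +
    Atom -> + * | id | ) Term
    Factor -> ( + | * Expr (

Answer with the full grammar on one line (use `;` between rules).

Generating nonterminals: {Atom, Expr, Factor}.
Reachable from Expr after that: {Atom, Expr, Factor}.
Removed useless symbols: {Term} and every production mentioning them.

Expr -> ( | Atom ( | id Atom + | * * | * Factor; Atom -> + * | id; Factor -> ( + | * Expr (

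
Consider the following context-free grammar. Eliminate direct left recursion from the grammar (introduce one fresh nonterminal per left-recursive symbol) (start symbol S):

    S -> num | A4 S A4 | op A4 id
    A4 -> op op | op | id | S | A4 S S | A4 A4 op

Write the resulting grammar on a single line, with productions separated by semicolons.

Left recursion appears on A4.
For A4: α = {S S, A4 op}, β = {op op, op, id, S}. Rewrite as A4 → β A4' and A4' → α A4' | ε.

S -> num | A4 S A4 | op A4 id; A4 -> op op A4' | op A4' | id A4' | S A4'; A4' -> S S A4' | A4 op A4' | ε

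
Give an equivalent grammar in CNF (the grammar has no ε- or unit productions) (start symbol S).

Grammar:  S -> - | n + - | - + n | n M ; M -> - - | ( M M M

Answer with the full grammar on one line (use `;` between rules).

Introduce a nonterminal for each terminal appearing in a rule of length ≥ 2: X1 → n, X2 → +, X3 → -, X4 → (.
Binarize each right-hand side of length ≥ 3 by chaining fresh nonterminals (Y1, Y2, …): affected rules were S → X1 X2 X3; S → X3 X2 X1; M → X4 M M M.

S -> - | X1 Y1 | X3 Y2 | X1 M; M -> X3 X3 | X4 Y3; X1 -> n; X2 -> +; X3 -> -; X4 -> (; Y1 -> X2 X3; Y2 -> X2 X1; Y3 -> M Y4; Y4 -> M M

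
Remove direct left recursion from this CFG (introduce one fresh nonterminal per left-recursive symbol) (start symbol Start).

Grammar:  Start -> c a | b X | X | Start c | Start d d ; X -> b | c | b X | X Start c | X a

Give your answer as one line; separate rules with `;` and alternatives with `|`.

Start, X are directly left-recursive.
For Start: α = {c, d d}, β = {c a, b X, X}. Rewrite as Start → β Start1 and Start1 → α Start1 | ε.
For X: α = {Start c, a}, β = {b, c, b X}. Rewrite as X → β X1 and X1 → α X1 | ε.

Start -> c a Start1 | b X Start1 | X Start1; X -> b X1 | c X1 | b X X1; Start1 -> c Start1 | d d Start1 | epsilon; X1 -> Start c X1 | a X1 | epsilon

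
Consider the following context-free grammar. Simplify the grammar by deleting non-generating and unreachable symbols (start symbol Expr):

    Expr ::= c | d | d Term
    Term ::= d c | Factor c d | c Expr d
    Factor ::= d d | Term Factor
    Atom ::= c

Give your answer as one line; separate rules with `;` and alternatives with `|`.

Generating nonterminals: {Atom, Expr, Factor, Term}.
Reachable from Expr after that: {Expr, Factor, Term}.
Removed useless symbols: {Atom} and every production mentioning them.

Expr ::= c | d | d Term; Term ::= d c | Factor c d | c Expr d; Factor ::= d d | Term Factor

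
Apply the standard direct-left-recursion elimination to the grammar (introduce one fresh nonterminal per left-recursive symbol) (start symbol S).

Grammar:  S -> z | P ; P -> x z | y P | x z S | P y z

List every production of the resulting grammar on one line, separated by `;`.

S -> z | P; P -> x z P' | y P P' | x z S P'; P' -> y z P' | ε

Directly left-recursive nonterminal: P.
For P: α = {y z}, β = {x z, y P, x z S}. Rewrite as P → β P' and P' → α P' | ε.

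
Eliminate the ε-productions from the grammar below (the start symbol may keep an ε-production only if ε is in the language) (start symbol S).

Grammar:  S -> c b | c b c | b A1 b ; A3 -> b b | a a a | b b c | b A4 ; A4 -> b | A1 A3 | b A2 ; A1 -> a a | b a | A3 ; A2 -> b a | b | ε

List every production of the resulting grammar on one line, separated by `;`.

Nullable nonterminals: {A2}.
ε ∉ L(G), so no ε-production is kept.

S -> c b | c b c | b A1 b; A3 -> b b | a a a | b b c | b A4; A4 -> b | A1 A3 | b A2; A1 -> a a | b a | A3; A2 -> b a | b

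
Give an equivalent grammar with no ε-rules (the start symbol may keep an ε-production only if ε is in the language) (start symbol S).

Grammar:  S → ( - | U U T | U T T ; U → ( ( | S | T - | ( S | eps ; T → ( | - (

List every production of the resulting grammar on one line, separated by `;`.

Nullable set = {U}.
ε ∉ L(G), so no ε-production is kept.
Expand every rule over subsets of its nullable positions: S → U U T gives U U T | U T | T. S → U T T gives U T T | T T.

S → ( - | U U T | U T | T | U T T | T T; U → ( ( | S | T - | ( S; T → ( | - (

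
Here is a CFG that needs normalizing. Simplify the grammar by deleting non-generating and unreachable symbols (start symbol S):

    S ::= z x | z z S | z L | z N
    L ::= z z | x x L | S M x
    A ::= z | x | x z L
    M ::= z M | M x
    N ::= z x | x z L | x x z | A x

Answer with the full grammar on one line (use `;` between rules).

S ::= z x | z z S | z L | z N; L ::= z z | x x L; A ::= z | x | x z L; N ::= z x | x z L | x x z | A x

Generating nonterminals: {A, L, N, S}.
Reachable from S after that: {A, L, N, S}.
Removed useless symbols: {M} and every production mentioning them.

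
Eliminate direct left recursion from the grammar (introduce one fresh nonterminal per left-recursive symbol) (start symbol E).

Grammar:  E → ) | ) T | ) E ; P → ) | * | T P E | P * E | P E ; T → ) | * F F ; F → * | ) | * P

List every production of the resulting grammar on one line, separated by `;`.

E → ) | ) T | ) E; P → ) P' | * P' | T P E P'; T → ) | * F F; F → * | ) | * P; P' → * E P' | E P' | ε

P is directly left-recursive.
For P: α = {* E, E}, β = {), *, T P E}. Rewrite as P → β P' and P' → α P' | ε.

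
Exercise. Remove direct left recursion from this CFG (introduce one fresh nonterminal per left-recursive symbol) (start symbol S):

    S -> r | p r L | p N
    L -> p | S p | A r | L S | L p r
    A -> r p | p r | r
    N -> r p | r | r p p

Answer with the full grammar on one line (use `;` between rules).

L is directly left-recursive.
For L: α = {S, p r}, β = {p, S p, A r}. Rewrite as L → β L' and L' → α L' | ε.

S -> r | p r L | p N; L -> p L' | S p L' | A r L'; A -> r p | p r | r; N -> r p | r | r p p; L' -> S L' | p r L' | ε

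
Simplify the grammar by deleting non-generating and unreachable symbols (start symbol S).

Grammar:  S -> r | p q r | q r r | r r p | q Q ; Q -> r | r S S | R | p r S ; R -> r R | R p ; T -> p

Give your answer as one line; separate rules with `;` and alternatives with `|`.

Generating nonterminals: {Q, S, T}.
Reachable from S after that: {Q, S}.
Removed useless symbols: {R, T} and every production mentioning them.

S -> r | p q r | q r r | r r p | q Q; Q -> r | r S S | p r S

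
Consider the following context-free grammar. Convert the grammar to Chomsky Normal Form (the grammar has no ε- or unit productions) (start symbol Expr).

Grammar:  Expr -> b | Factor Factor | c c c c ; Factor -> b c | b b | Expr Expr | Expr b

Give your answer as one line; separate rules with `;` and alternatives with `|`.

Introduce a nonterminal for each terminal appearing in a rule of length ≥ 2: X1 → c, X2 → b.
Binarize each right-hand side of length ≥ 3 by chaining fresh nonterminals (Y1, Y2, …): affected rules were Expr → X1 X1 X1 X1.

Expr -> b | Factor Factor | X1 Y1; Factor -> X2 X1 | X2 X2 | Expr Expr | Expr X2; X1 -> c; X2 -> b; Y1 -> X1 Y2; Y2 -> X1 X1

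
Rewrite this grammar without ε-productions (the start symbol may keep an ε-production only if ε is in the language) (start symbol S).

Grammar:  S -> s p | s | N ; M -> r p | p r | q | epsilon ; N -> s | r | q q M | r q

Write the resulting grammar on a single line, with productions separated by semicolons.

Nullable nonterminals: {M}.
ε ∉ L(G), so no ε-production is kept.
Expand every rule over subsets of its nullable positions: N → q q M gives q q M | q q.

S -> s p | s | N; M -> r p | p r | q; N -> s | r | q q M | q q | r q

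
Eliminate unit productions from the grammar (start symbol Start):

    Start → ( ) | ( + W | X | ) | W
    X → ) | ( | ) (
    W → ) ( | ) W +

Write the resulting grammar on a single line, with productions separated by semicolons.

Unit pairs: Start ⇒* {W, X}.
Replace each nonterminal's rules with the union of the non-unit rules of every nonterminal it unit-derives.

Start → ( ) | ( + W | ) | ( | ) ( | ) W +; X → ) | ( | ) (; W → ) ( | ) W +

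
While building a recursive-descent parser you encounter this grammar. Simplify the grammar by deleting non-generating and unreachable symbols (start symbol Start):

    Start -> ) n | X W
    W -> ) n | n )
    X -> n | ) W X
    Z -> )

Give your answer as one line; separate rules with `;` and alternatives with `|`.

Generating nonterminals: {Start, W, X, Z}.
Reachable from Start after that: {Start, W, X}.
Removed useless symbols: {Z} and every production mentioning them.

Start -> ) n | X W; W -> ) n | n ); X -> n | ) W X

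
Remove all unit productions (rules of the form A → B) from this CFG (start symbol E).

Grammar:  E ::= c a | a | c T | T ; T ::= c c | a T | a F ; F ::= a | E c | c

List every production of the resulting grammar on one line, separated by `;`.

Unit pairs: E ⇒* {T}.
Replace each nonterminal's rules with the union of the non-unit rules of every nonterminal it unit-derives.

E ::= c a | a | c T | c c | a T | a F; T ::= c c | a T | a F; F ::= a | E c | c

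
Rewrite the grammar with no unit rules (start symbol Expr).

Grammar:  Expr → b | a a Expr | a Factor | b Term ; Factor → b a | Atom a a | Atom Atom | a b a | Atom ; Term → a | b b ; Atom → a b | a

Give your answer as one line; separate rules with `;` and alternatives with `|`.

Unit pairs: Factor ⇒* {Atom}.
Replace each nonterminal's rules with the union of the non-unit rules of every nonterminal it unit-derives.

Expr → b | a a Expr | a Factor | b Term; Factor → a b | a | b a | Atom a a | Atom Atom | a b a; Term → a | b b; Atom → a b | a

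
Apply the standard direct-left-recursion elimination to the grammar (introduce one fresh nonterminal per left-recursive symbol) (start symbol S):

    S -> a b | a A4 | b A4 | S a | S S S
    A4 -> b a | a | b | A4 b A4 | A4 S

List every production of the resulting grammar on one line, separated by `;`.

S -> a b S' | a A4 S' | b A4 S'; A4 -> b a A4' | a A4' | b A4'; S' -> a S' | S S S' | ε; A4' -> b A4 A4' | S A4' | ε

Directly left-recursive nonterminals: S, A4.
For S: α = {a, S S}, β = {a b, a A4, b A4}. Rewrite as S → β S' and S' → α S' | ε.
For A4: α = {b A4, S}, β = {b a, a, b}. Rewrite as A4 → β A4' and A4' → α A4' | ε.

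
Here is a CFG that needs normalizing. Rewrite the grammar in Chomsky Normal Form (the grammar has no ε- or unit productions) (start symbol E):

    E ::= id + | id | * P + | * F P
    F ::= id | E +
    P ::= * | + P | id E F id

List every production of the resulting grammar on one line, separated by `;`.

E ::= X1 X2 | id | X3 Y1 | X3 Y2; F ::= id | E X2; P ::= * | X2 P | X1 Y3; X1 ::= id; X2 ::= +; X3 ::= *; Y1 ::= P X2; Y2 ::= F P; Y3 ::= E Y4; Y4 ::= F X1

Introduce a nonterminal for each terminal appearing in a rule of length ≥ 2: X1 → id, X2 → +, X3 → *.
Binarize each right-hand side of length ≥ 3 by chaining fresh nonterminals (Y1, Y2, …): affected rules were E → X3 P X2; E → X3 F P; P → X1 E F X1.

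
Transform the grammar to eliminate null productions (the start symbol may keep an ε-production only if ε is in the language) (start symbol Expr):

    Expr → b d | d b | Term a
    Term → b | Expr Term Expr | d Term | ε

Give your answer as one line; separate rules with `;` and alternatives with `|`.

Nullable set = {Term}.
ε ∉ L(G), so no ε-production is kept.
Add the nullable-subset variants: Expr → Term a gives Term a | a. Term → Expr Term Expr gives Expr Term Expr | Expr Expr. Term → d Term gives d Term | d.

Expr → b d | d b | Term a | a; Term → b | Expr Term Expr | Expr Expr | d Term | d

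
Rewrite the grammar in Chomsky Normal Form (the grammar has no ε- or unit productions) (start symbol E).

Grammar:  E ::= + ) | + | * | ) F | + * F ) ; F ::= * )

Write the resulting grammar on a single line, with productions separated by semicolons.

Introduce a nonterminal for each terminal appearing in a rule of length ≥ 2: X1 → +, X2 → ), X3 → *.
Binarize each right-hand side of length ≥ 3 by chaining fresh nonterminals (Y1, Y2, …): affected rules were E → X1 X3 F X2.

E ::= X1 X2 | + | * | X2 F | X1 Y1; F ::= X3 X2; X1 ::= +; X2 ::= ); X3 ::= *; Y1 ::= X3 Y2; Y2 ::= F X2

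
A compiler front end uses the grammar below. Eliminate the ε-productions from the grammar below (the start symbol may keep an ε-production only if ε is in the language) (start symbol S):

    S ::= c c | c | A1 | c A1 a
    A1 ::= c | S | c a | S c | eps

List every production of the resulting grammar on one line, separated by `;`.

Nullable set = {A1, S}.
ε ∈ L(G) since S is nullable, so keep S → ε.
Add the nullable-subset variants: S → c A1 a gives c A1 a | c a.

S ::= c c | c | A1 | c A1 a | c a | eps; A1 ::= c | S | c a | S c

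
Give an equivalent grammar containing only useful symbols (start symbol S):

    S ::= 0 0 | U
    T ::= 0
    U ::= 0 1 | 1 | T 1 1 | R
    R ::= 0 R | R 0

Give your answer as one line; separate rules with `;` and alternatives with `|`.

S ::= 0 0 | U; T ::= 0; U ::= 0 1 | 1 | T 1 1

Generating nonterminals: {S, T, U}.
Reachable from S after that: {S, T, U}.
Removed useless symbols: {R} and every production mentioning them.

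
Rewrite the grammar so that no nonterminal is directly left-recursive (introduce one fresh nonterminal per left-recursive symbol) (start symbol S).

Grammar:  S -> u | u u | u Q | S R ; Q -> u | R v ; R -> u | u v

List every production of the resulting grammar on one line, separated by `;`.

Directly left-recursive nonterminal: S.
For S: α = {R}, β = {u, u u, u Q}. Rewrite as S → β S' and S' → α S' | ε.

S -> u S' | u u S' | u Q S'; Q -> u | R v; R -> u | u v; S' -> R S' | ε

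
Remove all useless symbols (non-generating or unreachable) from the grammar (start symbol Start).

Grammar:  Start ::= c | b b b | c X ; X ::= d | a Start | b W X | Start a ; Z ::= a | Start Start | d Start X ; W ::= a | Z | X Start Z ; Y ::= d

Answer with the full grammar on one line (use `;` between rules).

Generating nonterminals: {Start, W, X, Y, Z}.
Reachable from Start after that: {Start, W, X, Z}.
Removed useless symbols: {Y} and every production mentioning them.

Start ::= c | b b b | c X; X ::= d | a Start | b W X | Start a; Z ::= a | Start Start | d Start X; W ::= a | Z | X Start Z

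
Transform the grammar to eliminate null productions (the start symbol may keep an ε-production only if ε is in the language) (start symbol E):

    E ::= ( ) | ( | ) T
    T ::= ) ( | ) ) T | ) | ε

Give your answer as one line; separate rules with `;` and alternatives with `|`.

The nullable symbols are {T}.
ε ∉ L(G), so no ε-production is kept.
Add the nullable-subset variants: E → ) T gives ) T | ). T → ) ) T gives ) ) T | ) ).

E ::= ( ) | ( | ) T | ); T ::= ) ( | ) ) T | ) ) | )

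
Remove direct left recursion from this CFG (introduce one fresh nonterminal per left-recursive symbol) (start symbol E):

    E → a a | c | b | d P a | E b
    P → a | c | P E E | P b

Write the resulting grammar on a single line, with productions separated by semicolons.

E → a a E' | c E' | b E' | d P a E'; P → a P' | c P'; E' → b E' | ε; P' → E E P' | b P' | ε

E, P are directly left-recursive.
For E: α = {b}, β = {a a, c, b, d P a}. Rewrite as E → β E' and E' → α E' | ε.
For P: α = {E E, b}, β = {a, c}. Rewrite as P → β P' and P' → α P' | ε.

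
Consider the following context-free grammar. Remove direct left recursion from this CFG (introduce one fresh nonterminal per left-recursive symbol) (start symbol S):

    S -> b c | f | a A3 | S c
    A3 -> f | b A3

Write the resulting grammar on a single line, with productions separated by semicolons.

S is directly left-recursive.
For S: α = {c}, β = {b c, f, a A3}. Rewrite as S → β S' and S' → α S' | ε.

S -> b c S' | f S' | a A3 S'; A3 -> f | b A3; S' -> c S' | ε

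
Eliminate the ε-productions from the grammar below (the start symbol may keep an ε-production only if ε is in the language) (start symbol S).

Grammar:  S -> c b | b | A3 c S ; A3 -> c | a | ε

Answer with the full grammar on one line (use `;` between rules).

S -> c b | b | A3 c S | c S; A3 -> c | a

Nullable set = {A3}.
ε ∉ L(G), so no ε-production is kept.
Add the nullable-subset variants: S → A3 c S gives A3 c S | c S.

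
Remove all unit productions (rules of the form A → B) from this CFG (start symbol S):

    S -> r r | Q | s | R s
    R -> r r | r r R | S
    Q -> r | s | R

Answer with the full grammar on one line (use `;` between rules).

S -> r r | r r R | s | R s | r; R -> r | s | r r | R s | r r R; Q -> r r | r r R | s | R s | r

Unit pairs: Q ⇒* {R, S}; R ⇒* {Q, S}; S ⇒* {Q, R}.
For every A with A ⇒* B via unit rules, add B's non-unit alternatives to A; then delete every rule of the form X → Y.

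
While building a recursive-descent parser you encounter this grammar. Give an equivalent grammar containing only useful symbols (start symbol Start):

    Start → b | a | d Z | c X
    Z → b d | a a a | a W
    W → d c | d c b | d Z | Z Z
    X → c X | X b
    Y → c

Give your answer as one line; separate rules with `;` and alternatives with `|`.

Generating nonterminals: {Start, W, Y, Z}.
Reachable from Start after that: {Start, W, Z}.
Removed useless symbols: {X, Y} and every production mentioning them.

Start → b | a | d Z; Z → b d | a a a | a W; W → d c | d c b | d Z | Z Z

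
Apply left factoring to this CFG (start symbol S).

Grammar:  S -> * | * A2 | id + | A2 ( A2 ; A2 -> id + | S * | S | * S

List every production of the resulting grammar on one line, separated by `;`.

S has alternatives sharing prefix '*': factor to S → * S' with S' → ε | A2.
A2 has alternatives sharing prefix 'S': factor to A2 → S A2' with A2' → * | ε.

S -> id + | A2 ( A2 | * S'; A2 -> id + | * S | S A2'; S' -> ε | A2; A2' -> * | ε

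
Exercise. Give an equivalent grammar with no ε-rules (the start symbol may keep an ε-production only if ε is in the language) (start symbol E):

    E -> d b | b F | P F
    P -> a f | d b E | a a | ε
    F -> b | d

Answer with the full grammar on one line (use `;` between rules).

Nullable nonterminals: {P}.
ε ∉ L(G), so no ε-production is kept.
Add the nullable-subset variants: E → P F gives P F | F.

E -> d b | b F | P F | F; P -> a f | d b E | a a; F -> b | d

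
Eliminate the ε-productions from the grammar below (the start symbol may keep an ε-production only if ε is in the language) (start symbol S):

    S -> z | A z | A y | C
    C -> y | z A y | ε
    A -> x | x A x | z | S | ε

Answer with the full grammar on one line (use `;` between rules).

The nullable symbols are {A, C, S}.
ε ∈ L(G) since S is nullable, so keep S → ε.
Expand every rule over subsets of its nullable positions: S → A y gives A y | y. C → z A y gives z A y | z y. A → x A x gives x A x | x x.

S -> z | A z | A y | y | C | ε; C -> y | z A y | z y; A -> x | x A x | x x | z | S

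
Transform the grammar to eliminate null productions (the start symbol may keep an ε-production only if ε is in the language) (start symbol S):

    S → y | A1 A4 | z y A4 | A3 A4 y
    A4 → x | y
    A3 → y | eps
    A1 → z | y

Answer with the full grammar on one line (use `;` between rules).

S → y | A1 A4 | z y A4 | A3 A4 y | A4 y; A4 → x | y; A3 → y; A1 → z | y

The nullable symbols are {A3}.
ε ∉ L(G), so no ε-production is kept.
Add the nullable-subset variants: S → A3 A4 y gives A3 A4 y | A4 y.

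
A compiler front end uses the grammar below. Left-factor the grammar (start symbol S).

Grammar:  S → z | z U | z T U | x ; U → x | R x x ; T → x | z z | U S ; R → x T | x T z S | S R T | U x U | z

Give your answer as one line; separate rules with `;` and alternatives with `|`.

S → x | z S'; U → x | R x x; T → x | z z | U S; R → S R T | U x U | z | x T R'; S' → ε | U | T U; R' → ε | z S

S has alternatives sharing prefix 'z': factor to S → z S' with S' → ε | U | T U.
R has alternatives sharing prefix 'x T': factor to R → x T R' with R' → ε | z S.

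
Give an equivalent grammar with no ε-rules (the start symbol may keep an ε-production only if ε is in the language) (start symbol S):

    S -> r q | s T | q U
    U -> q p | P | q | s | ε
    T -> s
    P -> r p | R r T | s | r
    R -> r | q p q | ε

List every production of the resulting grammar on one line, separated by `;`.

Nullable nonterminals: {R, U}.
ε ∉ L(G), so no ε-production is kept.
Expand every rule over subsets of its nullable positions: S → q U gives q U | q. P → R r T gives R r T | r T.

S -> r q | s T | q U | q; U -> q p | P | q | s; T -> s; P -> r p | R r T | r T | s | r; R -> r | q p q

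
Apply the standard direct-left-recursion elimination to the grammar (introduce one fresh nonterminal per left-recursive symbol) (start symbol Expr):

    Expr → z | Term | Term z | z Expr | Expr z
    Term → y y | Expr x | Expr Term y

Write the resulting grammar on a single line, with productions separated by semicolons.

Expr is directly left-recursive.
For Expr: α = {z}, β = {z, Term, Term z, z Expr}. Rewrite as Expr → β Expr1 and Expr1 → α Expr1 | ε.

Expr → z Expr1 | Term Expr1 | Term z Expr1 | z Expr Expr1; Term → y y | Expr x | Expr Term y; Expr1 → z Expr1 | ε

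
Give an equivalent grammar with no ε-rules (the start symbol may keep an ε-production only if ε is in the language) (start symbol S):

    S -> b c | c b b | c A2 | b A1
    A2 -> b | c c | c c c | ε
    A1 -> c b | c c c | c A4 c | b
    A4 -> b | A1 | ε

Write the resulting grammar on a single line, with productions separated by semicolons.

S -> b c | c b b | c A2 | c | b A1; A2 -> b | c c | c c c; A1 -> c b | c c c | c A4 c | c c | b; A4 -> b | A1

Nullable nonterminals: {A2, A4}.
ε ∉ L(G), so no ε-production is kept.
Add the nullable-subset variants: S → c A2 gives c A2 | c. A1 → c A4 c gives c A4 c | c c.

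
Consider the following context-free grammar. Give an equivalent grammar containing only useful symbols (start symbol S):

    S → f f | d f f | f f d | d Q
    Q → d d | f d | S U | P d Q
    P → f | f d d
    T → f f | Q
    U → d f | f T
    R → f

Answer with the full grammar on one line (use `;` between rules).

Generating nonterminals: {P, Q, R, S, T, U}.
Reachable from S after that: {P, Q, S, T, U}.
Removed useless symbols: {R} and every production mentioning them.

S → f f | d f f | f f d | d Q; Q → d d | f d | S U | P d Q; P → f | f d d; T → f f | Q; U → d f | f T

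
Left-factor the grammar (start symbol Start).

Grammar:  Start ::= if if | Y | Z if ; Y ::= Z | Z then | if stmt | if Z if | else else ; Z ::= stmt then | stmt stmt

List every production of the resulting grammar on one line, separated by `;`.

Start ::= if if | Y | Z if; Y ::= else else | Z Y1 | if Y2; Z ::= stmt Z1; Y1 ::= ε | then; Y2 ::= stmt | Z if; Z1 ::= then | stmt

Y has alternatives sharing prefix 'Z': factor to Y → Z Y1 with Y1 → ε | then.
Y has alternatives sharing prefix 'if': factor to Y → if Y2 with Y2 → stmt | Z if.
Z has alternatives sharing prefix 'stmt': factor to Z → stmt Z1 with Z1 → then | stmt.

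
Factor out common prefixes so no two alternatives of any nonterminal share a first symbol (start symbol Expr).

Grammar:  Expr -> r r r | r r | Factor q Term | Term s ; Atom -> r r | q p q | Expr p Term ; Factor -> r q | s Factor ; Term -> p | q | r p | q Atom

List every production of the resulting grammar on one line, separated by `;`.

Expr has alternatives sharing prefix 'r r': factor to Expr → r r Expr1 with Expr1 → r | ε.
Term has alternatives sharing prefix 'q': factor to Term → q Term1 with Term1 → ε | Atom.

Expr -> Factor q Term | Term s | r r Expr1; Atom -> r r | q p q | Expr p Term; Factor -> r q | s Factor; Term -> p | r p | q Term1; Expr1 -> r | ε; Term1 -> ε | Atom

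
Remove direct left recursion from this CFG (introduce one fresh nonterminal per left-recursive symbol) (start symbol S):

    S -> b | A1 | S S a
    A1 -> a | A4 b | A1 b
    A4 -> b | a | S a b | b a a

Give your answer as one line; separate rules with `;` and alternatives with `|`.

S, A1 are directly left-recursive.
For S: α = {S a}, β = {b, A1}. Rewrite as S → β S' and S' → α S' | ε.
For A1: α = {b}, β = {a, A4 b}. Rewrite as A1 → β A1' and A1' → α A1' | ε.

S -> b S' | A1 S'; A1 -> a A1' | A4 b A1'; A4 -> b | a | S a b | b a a; S' -> S a S' | ε; A1' -> b A1' | ε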